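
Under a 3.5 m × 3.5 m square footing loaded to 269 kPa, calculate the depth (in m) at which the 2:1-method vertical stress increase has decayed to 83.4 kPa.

2:1 spreading — at depth z the loaded area has grown by z in each plan dimension:
qB²/(B+z)² = Δσ_z ⇒ z = B(√(q/Δσ_z) − 1) = 3.5×(√(269/83.4) − 1) = 2.786 m

z ≈ 2.79 m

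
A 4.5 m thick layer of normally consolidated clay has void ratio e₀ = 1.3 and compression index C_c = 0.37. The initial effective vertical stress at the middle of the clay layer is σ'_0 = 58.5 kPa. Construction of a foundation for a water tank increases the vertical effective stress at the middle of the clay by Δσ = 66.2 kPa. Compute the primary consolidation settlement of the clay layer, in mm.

Final effective stress: σ'_f = σ'_0 + Δσ = 58.5 + 66.2 = 124.7 kPa.
Normally consolidated clay, so the full stress increment lies on the virgin compression line:
S_c = C_c·H/(1+e₀)·log₁₀(σ'_f/σ'_0) = 0.37×4.5/(1+1.3)×log₁₀(124.7/58.5)
    = 0.72391 × 0.32871 = 0.238 m

S_c ≈ 238 mm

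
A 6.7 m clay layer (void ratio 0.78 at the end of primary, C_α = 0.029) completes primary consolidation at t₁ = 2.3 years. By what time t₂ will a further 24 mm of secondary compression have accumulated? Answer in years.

S_s = C_α·H/(1+e_p)·log₁₀(t₂/t₁) ⇒ log₁₀(t₂/t₁) = S_s·(1+e_p)/(C_α·H).
log₁₀(t₂/t₁) = 0.024 × (1+0.78) / (0.029×6.7) = 0.2199
t₂ = t₁ × 10^0.2199 = 2.3 × 1.659 = 3.816 years

t₂ ≈ 3.82 years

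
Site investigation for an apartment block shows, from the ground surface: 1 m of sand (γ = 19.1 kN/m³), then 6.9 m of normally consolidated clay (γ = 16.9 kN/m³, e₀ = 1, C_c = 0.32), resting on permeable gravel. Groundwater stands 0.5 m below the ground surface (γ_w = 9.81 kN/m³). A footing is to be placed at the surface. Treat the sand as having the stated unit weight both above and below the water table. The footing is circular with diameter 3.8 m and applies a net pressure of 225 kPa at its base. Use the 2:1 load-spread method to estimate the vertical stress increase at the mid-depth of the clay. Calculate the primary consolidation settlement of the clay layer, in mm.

S_c ≈ 386 mm

Mid-depth of clay below the ground surface: z = 1 + 6.9/2 = 4.45 m.
Total vertical stress at mid-clay: σ_v = 19.1×1 + 16.9×3.45 = 77.405 kPa.
Pore pressure: u = 9.81×(4.45 − 0.5) = 38.75 kPa.
Initial effective stress: σ'_0 = σ_v − u = 77.405 − 38.75 = 38.655 kPa.
Stress increase at mid-clay by the 2:1 spreading method:
Δσ ≈ qD²/(D+z)² = 225×3.8²/(3.8+4.45)² = 47.736 kPa
Final effective stress: σ'_f = σ'_0 + Δσ = 38.655 + 47.736 = 86.391 kPa.
Normally consolidated clay, so the full stress increment lies on the virgin compression line:
S_c = C_c·H/(1+e₀)·log₁₀(σ'_f/σ'_0) = 0.32×6.9/(1+1)×log₁₀(86.391/38.655)
    = 1.104 × 0.34926 = 0.3856 m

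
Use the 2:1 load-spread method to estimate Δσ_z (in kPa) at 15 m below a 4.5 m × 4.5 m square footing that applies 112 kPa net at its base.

By the 2:1 method the load spreads at 1 horizontal : 2 vertical, so at depth z the loaded area has grown by z in each plan dimension:
Δσ = qBL/((B+z)(L+z)) = 112×4.5×4.5/((4.5+15)(4.5+15)) = 5.9645 kPa

Δσ_z ≈ 5.96 kPa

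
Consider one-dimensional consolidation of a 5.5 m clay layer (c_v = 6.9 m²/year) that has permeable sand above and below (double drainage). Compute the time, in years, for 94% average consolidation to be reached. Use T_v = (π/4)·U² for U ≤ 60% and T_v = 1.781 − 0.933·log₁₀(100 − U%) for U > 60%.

t ≈ 1.16 years

Drainage path length: H_d = H/2 = 2.75 m (double drainage).
U > 60%: T_v = 1.781 − 0.933·log₁₀(100 − 94) = 1.055.
t = T_v·H_d²/c_v = 1.055×2.75²/6.9 = 1.156 years.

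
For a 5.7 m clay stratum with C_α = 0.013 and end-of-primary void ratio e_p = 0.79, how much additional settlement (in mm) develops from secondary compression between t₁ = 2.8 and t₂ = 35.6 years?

Secondary compression: S_s = C_α·H/(1+e_p)·log₁₀(t₂/t₁)
S_s = 0.013×5.7/(1+0.79)×log₁₀(35.6/2.8)
    = 0.0414 × 1.104 = 0.04571 m

S_s ≈ 45.7 mm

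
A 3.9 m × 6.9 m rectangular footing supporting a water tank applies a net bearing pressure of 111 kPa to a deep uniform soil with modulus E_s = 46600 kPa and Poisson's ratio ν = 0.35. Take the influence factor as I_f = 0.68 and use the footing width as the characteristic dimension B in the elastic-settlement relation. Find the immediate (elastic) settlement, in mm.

Immediate (elastic) settlement: S_e = q·B·(1−ν²)/E_s · I_f.
S_e = 111 × 3.9 × (1 − 0.35²) / 46600 × 0.68
    = 111 × 3.9 × 0.8775 / 46600 × 0.68
    = 0.005543 m = 5.543 mm

S_e ≈ 5.54 mm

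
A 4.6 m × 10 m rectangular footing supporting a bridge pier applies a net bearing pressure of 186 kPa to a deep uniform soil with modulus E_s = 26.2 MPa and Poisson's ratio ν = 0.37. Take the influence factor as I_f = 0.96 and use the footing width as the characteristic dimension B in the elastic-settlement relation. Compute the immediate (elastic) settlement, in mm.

Immediate (elastic) settlement: S_e = q·B·(1−ν²)/E_s · I_f.
E_s = 26.2 MPa = 26200 kPa.
S_e = 186 × 4.6 × (1 − 0.37²) / 26200 × 0.96
    = 186 × 4.6 × 0.8631 / 26200 × 0.96
    = 0.02706 m = 27.06 mm

S_e ≈ 27.1 mm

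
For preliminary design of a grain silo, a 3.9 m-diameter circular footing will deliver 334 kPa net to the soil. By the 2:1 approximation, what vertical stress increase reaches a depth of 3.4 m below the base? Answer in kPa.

Δσ_z ≈ 95.3 kPa

By the 2:1 method the load spreads at 1 horizontal : 2 vertical, so at depth z the loaded area has grown by z in each plan dimension:
Δσ ≈ qD²/(D+z)² = 334×3.9²/(3.9+3.4)² = 95.33 kPa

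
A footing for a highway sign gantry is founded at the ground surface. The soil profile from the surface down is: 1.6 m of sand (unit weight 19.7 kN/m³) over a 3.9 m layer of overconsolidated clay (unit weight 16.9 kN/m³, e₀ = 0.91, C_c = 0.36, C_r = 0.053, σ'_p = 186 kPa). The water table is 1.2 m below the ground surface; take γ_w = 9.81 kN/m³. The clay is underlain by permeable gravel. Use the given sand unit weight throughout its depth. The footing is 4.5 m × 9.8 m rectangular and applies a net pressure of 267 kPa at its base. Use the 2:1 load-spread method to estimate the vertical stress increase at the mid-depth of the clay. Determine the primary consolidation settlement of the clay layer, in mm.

S_c ≈ 60.8 mm

Mid-depth of clay below the ground surface: z = 1.6 + 3.9/2 = 3.55 m.
Total vertical stress at mid-clay: σ_v = 19.7×1.6 + 16.9×1.95 = 64.475 kPa.
Pore pressure: u = 9.81×(3.55 − 1.2) = 23.054 kPa.
Initial effective stress: σ'_0 = σ_v − u = 64.475 − 23.054 = 41.421 kPa.
Stress increase at mid-clay by the 2:1 spreading method:
Δσ = qBL/((B+z)(L+z)) = 267×4.5×9.8/((4.5+3.55)(9.8+3.55)) = 109.57 kPa
Final effective stress: σ'_f = 41.421 + 109.57 = 150.99 kPa.
σ'_f = 150.99 ≤ σ'_p = 186 kPa, so the clay remains overconsolidated and only the recompression index applies:
S_c = C_r·H/(1+e₀)·log₁₀(σ'_f/σ'_0) = 0.053×3.9/1.91×log₁₀(150.99/41.421)
    = 0.10822 × 0.56173 = 0.06079 m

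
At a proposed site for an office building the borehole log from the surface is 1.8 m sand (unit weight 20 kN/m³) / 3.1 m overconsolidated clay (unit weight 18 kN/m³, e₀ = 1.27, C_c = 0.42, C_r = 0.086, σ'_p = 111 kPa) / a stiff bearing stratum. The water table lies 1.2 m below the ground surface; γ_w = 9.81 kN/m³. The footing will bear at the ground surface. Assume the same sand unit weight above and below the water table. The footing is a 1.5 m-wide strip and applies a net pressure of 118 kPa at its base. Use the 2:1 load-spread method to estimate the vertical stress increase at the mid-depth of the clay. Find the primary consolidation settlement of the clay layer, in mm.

Mid-depth of clay below the ground surface: z = 1.8 + 3.1/2 = 3.35 m.
Total vertical stress at mid-clay: σ_v = 20×1.8 + 18×1.55 = 63.9 kPa.
Pore pressure: u = 9.81×(3.35 − 1.2) = 21.091 kPa.
Initial effective stress: σ'_0 = σ_v − u = 63.9 − 21.091 = 42.809 kPa.
Stress increase at mid-clay by the 2:1 spreading method:
Δσ = qB/(B+z) = 118×1.5/(1.5+3.35) = 36.495 kPa
Final effective stress: σ'_f = 42.809 + 36.495 = 79.304 kPa.
σ'_f = 79.304 ≤ σ'_p = 111 kPa, so the clay remains overconsolidated and only the recompression index applies:
S_c = C_r·H/(1+e₀)·log₁₀(σ'_f/σ'_0) = 0.086×3.1/2.27×log₁₀(79.304/42.809)
    = 0.11744 × 0.26776 = 0.03145 m

S_c ≈ 31.4 mm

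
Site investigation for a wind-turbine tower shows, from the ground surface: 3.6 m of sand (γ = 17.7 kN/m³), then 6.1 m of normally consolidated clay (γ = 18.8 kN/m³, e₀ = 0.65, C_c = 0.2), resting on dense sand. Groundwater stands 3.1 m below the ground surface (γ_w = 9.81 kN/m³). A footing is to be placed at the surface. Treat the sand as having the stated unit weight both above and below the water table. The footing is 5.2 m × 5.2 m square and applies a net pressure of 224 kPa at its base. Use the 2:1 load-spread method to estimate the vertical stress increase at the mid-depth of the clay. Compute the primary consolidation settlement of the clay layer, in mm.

Mid-depth of clay below the ground surface: z = 3.6 + 6.1/2 = 6.65 m.
Total vertical stress at mid-clay: σ_v = 17.7×3.6 + 18.8×3.05 = 121.06 kPa.
Pore pressure: u = 9.81×(6.65 − 3.1) = 34.825 kPa.
Initial effective stress: σ'_0 = σ_v − u = 121.06 − 34.825 = 86.235 kPa.
Stress increase at mid-clay by the 2:1 spreading method:
Δσ = qBL/((B+z)(L+z)) = 224×5.2×5.2/((5.2+6.65)(5.2+6.65)) = 43.134 kPa
Final effective stress: σ'_f = σ'_0 + Δσ = 86.235 + 43.134 = 129.37 kPa.
Normally consolidated clay, so the full stress increment lies on the virgin compression line:
S_c = C_c·H/(1+e₀)·log₁₀(σ'_f/σ'_0) = 0.2×6.1/(1+0.65)×log₁₀(129.37/86.235)
    = 0.73939 × 0.17615 = 0.1302 m

S_c ≈ 130 mm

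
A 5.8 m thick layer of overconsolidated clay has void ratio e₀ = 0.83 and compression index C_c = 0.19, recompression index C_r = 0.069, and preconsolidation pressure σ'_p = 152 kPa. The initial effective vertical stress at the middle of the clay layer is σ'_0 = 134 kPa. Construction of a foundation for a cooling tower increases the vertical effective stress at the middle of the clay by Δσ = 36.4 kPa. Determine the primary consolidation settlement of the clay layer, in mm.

Final effective stress: σ'_f = 134 + 36.4 = 170.4 kPa.
σ'_f = 170.4 > σ'_p = 152 kPa, so the stress path crosses the preconsolidation pressure — recompression up to σ'_p, then virgin compression beyond:
S_c = H/(1+e₀)·[C_r·log₁₀(σ'_p/σ'_0) + C_c·log₁₀(σ'_f/σ'_p)]
    = 5.8/1.83 × [0.069×log₁₀(152/134) + 0.19×log₁₀(170.4/152)]
    = 3.1694 × [0.003777 + 0.0094289] = 0.04185 m

S_c ≈ 41.9 mm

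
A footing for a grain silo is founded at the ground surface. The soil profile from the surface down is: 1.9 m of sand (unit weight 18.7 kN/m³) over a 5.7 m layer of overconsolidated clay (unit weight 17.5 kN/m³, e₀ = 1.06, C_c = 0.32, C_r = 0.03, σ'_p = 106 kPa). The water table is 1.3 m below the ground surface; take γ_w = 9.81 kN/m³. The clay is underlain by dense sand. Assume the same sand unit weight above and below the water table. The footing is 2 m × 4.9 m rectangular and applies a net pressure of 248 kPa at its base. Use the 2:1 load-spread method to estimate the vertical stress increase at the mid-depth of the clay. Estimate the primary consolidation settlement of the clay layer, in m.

S_c ≈ 0.0196 m

Mid-depth of clay below the ground surface: z = 1.9 + 5.7/2 = 4.75 m.
Total vertical stress at mid-clay: σ_v = 18.7×1.9 + 17.5×2.85 = 85.405 kPa.
Pore pressure: u = 9.81×(4.75 − 1.3) = 33.845 kPa.
Initial effective stress: σ'_0 = σ_v − u = 85.405 − 33.845 = 51.56 kPa.
Stress increase at mid-clay by the 2:1 spreading method:
Δσ = qBL/((B+z)(L+z)) = 248×2×4.9/((2+4.75)(4.9+4.75)) = 37.312 kPa
Final effective stress: σ'_f = 51.56 + 37.312 = 88.872 kPa.
σ'_f = 88.872 ≤ σ'_p = 106 kPa, so the clay remains overconsolidated and only the recompression index applies:
S_c = C_r·H/(1+e₀)·log₁₀(σ'_f/σ'_0) = 0.03×5.7/2.06×log₁₀(88.872/51.56)
    = 0.08301 × 0.23645 = 0.01963 m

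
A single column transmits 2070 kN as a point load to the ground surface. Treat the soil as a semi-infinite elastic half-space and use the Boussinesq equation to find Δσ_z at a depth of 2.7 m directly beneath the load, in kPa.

Boussinesq vertical stress below a point load on an elastic half-space:
Δσ_z = 3P/(2πz²) · [1 + (r/z)²]^(−5/2)
r/z = 0/2.7 = 0; [1+(r/z)²]^(−5/2) = 1.
Δσ_z = 3×2070/(2π×2.7²) × 1 = 135.58 × 1 = 135.6 kPa

Δσ_z ≈ 136 kPa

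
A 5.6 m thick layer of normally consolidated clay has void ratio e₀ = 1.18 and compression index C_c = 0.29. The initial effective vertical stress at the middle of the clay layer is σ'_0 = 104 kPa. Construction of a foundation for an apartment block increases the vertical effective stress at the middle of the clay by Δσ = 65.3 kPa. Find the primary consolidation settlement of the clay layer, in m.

S_c ≈ 0.158 m

Final effective stress: σ'_f = σ'_0 + Δσ = 104 + 65.3 = 169.3 kPa.
Normally consolidated clay, so the full stress increment lies on the virgin compression line:
S_c = C_c·H/(1+e₀)·log₁₀(σ'_f/σ'_0) = 0.29×5.6/(1+1.18)×log₁₀(169.3/104)
    = 0.74495 × 0.21162 = 0.1576 m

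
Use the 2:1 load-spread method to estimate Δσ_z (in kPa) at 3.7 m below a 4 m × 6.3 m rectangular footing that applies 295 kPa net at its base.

Δσ_z ≈ 96.5 kPa

By the 2:1 method the load spreads at 1 horizontal : 2 vertical, so at depth z the loaded area has grown by z in each plan dimension:
Δσ = qBL/((B+z)(L+z)) = 295×4×6.3/((4+3.7)(6.3+3.7)) = 96.545 kPa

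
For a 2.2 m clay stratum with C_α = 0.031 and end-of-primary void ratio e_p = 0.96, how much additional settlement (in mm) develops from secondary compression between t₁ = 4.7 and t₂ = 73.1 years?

S_s ≈ 41.5 mm

Secondary compression: S_s = C_α·H/(1+e_p)·log₁₀(t₂/t₁)
S_s = 0.031×2.2/(1+0.96)×log₁₀(73.1/4.7)
    = 0.0348 × 1.192 = 0.04147 m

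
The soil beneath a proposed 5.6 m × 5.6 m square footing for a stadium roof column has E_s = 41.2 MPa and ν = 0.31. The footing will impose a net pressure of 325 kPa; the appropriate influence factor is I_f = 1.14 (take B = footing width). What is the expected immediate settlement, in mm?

S_e ≈ 45.5 mm

Immediate (elastic) settlement: S_e = q·B·(1−ν²)/E_s · I_f.
E_s = 41.2 MPa = 41200 kPa.
S_e = 325 × 5.6 × (1 − 0.31²) / 41200 × 1.14
    = 325 × 5.6 × 0.9039 / 41200 × 1.14
    = 0.04552 m = 45.52 mm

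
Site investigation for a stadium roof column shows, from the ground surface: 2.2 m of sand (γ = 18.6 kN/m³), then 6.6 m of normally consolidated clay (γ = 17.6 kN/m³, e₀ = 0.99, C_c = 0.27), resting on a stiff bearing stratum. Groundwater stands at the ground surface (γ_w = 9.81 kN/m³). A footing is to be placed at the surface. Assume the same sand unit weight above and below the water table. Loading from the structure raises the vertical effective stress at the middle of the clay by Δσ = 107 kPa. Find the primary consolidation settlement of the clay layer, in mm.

S_c ≈ 473 mm

Mid-depth of clay below the ground surface: z = 2.2 + 6.6/2 = 5.5 m.
Total vertical stress at mid-clay: σ_v = 18.6×2.2 + 17.6×3.3 = 99 kPa.
Pore pressure: u = 9.81×(5.5 − 0) = 53.955 kPa.
Initial effective stress: σ'_0 = σ_v − u = 99 − 53.955 = 45.045 kPa.
Final effective stress: σ'_f = σ'_0 + Δσ = 45.045 + 107 = 152.05 kPa.
Normally consolidated clay, so the full stress increment lies on the virgin compression line:
S_c = C_c·H/(1+e₀)·log₁₀(σ'_f/σ'_0) = 0.27×6.6/(1+0.99)×log₁₀(152.05/45.045)
    = 0.89548 × 0.52834 = 0.4731 m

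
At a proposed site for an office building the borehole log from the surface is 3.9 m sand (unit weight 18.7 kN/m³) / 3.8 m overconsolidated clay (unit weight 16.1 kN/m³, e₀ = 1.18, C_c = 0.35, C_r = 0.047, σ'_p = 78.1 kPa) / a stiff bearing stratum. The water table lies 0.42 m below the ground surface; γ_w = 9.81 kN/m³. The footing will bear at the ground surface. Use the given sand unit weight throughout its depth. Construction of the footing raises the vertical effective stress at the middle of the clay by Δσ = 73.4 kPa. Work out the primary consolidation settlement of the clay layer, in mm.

Mid-depth of clay below the ground surface: z = 3.9 + 3.8/2 = 5.8 m.
Total vertical stress at mid-clay: σ_v = 18.7×3.9 + 16.1×1.9 = 103.52 kPa.
Pore pressure: u = 9.81×(5.8 − 0.42) = 52.778 kPa.
Initial effective stress: σ'_0 = σ_v − u = 103.52 − 52.778 = 50.742 kPa.
Final effective stress: σ'_f = 50.742 + 73.4 = 124.14 kPa.
σ'_f = 124.14 > σ'_p = 78.1 kPa, so the stress path crosses the preconsolidation pressure — recompression up to σ'_p, then virgin compression beyond:
S_c = H/(1+e₀)·[C_r·log₁₀(σ'_p/σ'_0) + C_c·log₁₀(σ'_f/σ'_p)]
    = 3.8/2.18 × [0.047×log₁₀(78.1/50.742) + 0.35×log₁₀(124.14/78.1)]
    = 1.7431 × [0.0088023 + 0.070441] = 0.1381 m

S_c ≈ 138 mm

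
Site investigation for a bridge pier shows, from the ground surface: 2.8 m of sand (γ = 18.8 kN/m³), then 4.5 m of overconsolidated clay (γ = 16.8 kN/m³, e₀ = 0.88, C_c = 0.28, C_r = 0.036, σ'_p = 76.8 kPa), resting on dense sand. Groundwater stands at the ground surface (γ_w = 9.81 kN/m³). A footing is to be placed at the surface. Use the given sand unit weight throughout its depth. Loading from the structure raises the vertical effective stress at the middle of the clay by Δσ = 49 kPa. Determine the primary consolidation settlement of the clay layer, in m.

S_c ≈ 0.0694 m

Mid-depth of clay below the ground surface: z = 2.8 + 4.5/2 = 5.05 m.
Total vertical stress at mid-clay: σ_v = 18.8×2.8 + 16.8×2.25 = 90.44 kPa.
Pore pressure: u = 9.81×(5.05 − 0) = 49.541 kPa.
Initial effective stress: σ'_0 = σ_v − u = 90.44 − 49.541 = 40.899 kPa.
Final effective stress: σ'_f = 40.899 + 49 = 89.899 kPa.
σ'_f = 89.899 > σ'_p = 76.8 kPa, so the stress path crosses the preconsolidation pressure — recompression up to σ'_p, then virgin compression beyond:
S_c = H/(1+e₀)·[C_r·log₁₀(σ'_p/σ'_0) + C_c·log₁₀(σ'_f/σ'_p)]
    = 4.5/1.88 × [0.036×log₁₀(76.8/40.899) + 0.28×log₁₀(89.899/76.8)]
    = 2.3936 × [0.0098513 + 0.01915] = 0.06942 m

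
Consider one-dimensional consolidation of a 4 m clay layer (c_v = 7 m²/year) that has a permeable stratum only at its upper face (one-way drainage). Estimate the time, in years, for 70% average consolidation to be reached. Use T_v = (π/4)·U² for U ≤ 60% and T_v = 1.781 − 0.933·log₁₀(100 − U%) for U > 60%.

t ≈ 0.921 years

Drainage path length: H_d = H = 4 m (single drainage).
U > 60%: T_v = 1.781 − 0.933·log₁₀(100 − 70) = 0.40285.
t = T_v·H_d²/c_v = 0.40285×4²/7 = 0.9208 years.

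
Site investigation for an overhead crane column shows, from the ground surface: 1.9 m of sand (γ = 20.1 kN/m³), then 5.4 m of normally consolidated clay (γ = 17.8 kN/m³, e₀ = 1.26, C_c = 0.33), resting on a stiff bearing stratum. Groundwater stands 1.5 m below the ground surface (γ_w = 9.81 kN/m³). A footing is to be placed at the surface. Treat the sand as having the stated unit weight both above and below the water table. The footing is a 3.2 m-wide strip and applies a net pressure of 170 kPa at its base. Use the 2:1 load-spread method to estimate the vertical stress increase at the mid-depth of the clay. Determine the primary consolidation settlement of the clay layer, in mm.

S_c ≈ 278 mm

Mid-depth of clay below the ground surface: z = 1.9 + 5.4/2 = 4.6 m.
Total vertical stress at mid-clay: σ_v = 20.1×1.9 + 17.8×2.7 = 86.25 kPa.
Pore pressure: u = 9.81×(4.6 − 1.5) = 30.411 kPa.
Initial effective stress: σ'_0 = σ_v − u = 86.25 − 30.411 = 55.839 kPa.
Stress increase at mid-clay by the 2:1 spreading method:
Δσ = qB/(B+z) = 170×3.2/(3.2+4.6) = 69.744 kPa
Final effective stress: σ'_f = σ'_0 + Δσ = 55.839 + 69.744 = 125.58 kPa.
Normally consolidated clay, so the full stress increment lies on the virgin compression line:
S_c = C_c·H/(1+e₀)·log₁₀(σ'_f/σ'_0) = 0.33×5.4/(1+1.26)×log₁₀(125.58/55.839)
    = 0.7885 × 0.35198 = 0.2775 m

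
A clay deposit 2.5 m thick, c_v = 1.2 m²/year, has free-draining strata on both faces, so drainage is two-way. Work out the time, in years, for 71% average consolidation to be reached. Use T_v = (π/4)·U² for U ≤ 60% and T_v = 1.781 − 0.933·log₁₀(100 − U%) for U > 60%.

Drainage path length: H_d = H/2 = 1.25 m (double drainage).
U > 60%: T_v = 1.781 − 0.933·log₁₀(100 − 71) = 0.41658.
t = T_v·H_d²/c_v = 0.41658×1.25²/1.2 = 0.5424 years.

t ≈ 0.542 years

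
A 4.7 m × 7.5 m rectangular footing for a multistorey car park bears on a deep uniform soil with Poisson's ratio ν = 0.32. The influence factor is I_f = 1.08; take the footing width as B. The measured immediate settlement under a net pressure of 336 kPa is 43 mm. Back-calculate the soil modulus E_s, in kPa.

E_s ≈ 35600 kPa

S_e = q·B·(1−ν²)/E_s · I_f  ⇒  E_s = q·B·(1−ν²)·I_f / S_e.
E_s = 336 × 4.7 × 0.8976 × 1.08 / 0.043 = 35600 kPa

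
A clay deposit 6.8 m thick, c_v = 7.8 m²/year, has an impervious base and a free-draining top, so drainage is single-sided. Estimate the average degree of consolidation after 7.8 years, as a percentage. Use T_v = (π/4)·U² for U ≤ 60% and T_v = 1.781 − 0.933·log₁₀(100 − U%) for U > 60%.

U ≈ 96.8 %

Drainage path length: H_d = H = 6.8 m (single drainage).
T_v = c_v·t/H_d² = 7.8×7.8/6.8² = 1.3157.
T_v = 1.3157 corresponds to the U > 60% branch:
U = 1 − 10^((1.781 − T_v)/0.933)/100 = 0.9685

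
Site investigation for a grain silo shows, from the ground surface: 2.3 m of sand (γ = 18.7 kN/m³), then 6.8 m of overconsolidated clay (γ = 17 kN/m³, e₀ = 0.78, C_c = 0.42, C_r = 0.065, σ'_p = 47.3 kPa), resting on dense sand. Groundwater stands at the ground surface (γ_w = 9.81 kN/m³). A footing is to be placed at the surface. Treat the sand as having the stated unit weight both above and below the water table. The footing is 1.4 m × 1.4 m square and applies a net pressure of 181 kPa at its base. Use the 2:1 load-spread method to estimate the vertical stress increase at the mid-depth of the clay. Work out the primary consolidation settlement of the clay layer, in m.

S_c ≈ 0.0707 m

Mid-depth of clay below the ground surface: z = 2.3 + 6.8/2 = 5.7 m.
Total vertical stress at mid-clay: σ_v = 18.7×2.3 + 17×3.4 = 100.81 kPa.
Pore pressure: u = 9.81×(5.7 − 0) = 55.917 kPa.
Initial effective stress: σ'_0 = σ_v − u = 100.81 − 55.917 = 44.893 kPa.
Stress increase at mid-clay by the 2:1 spreading method:
Δσ = qBL/((B+z)(L+z)) = 181×1.4×1.4/((1.4+5.7)(1.4+5.7)) = 7.0375 kPa
Final effective stress: σ'_f = 44.893 + 7.0375 = 51.931 kPa.
σ'_f = 51.931 > σ'_p = 47.3 kPa, so the stress path crosses the preconsolidation pressure — recompression up to σ'_p, then virgin compression beyond:
S_c = H/(1+e₀)·[C_r·log₁₀(σ'_p/σ'_0) + C_c·log₁₀(σ'_f/σ'_p)]
    = 6.8/1.78 × [0.065×log₁₀(47.3/44.893) + 0.42×log₁₀(51.931/47.3)]
    = 3.8202 × [0.0014744 + 0.017038] = 0.07072 m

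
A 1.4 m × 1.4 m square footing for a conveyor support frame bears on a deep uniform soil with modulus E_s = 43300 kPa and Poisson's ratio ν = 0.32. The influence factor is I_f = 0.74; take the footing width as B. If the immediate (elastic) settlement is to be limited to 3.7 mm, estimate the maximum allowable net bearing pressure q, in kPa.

S_e = q·B·(1−ν²)/E_s · I_f  ⇒  q = S_e·E_s / (B·(1−ν²)·I_f).
q = 0.0037 × 43300 / (1.4 × 0.8976 × 0.74) = 172.3 kPa

q ≈ 172 kPa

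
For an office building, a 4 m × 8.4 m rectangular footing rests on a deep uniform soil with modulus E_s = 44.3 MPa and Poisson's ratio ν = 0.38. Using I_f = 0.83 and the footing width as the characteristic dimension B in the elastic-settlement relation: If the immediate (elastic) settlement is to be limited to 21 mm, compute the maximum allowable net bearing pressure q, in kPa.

q ≈ 328 kPa

E_s = 44.3 MPa = 44300 kPa.
S_e = q·B·(1−ν²)/E_s · I_f  ⇒  q = S_e·E_s / (B·(1−ν²)·I_f).
q = 0.021 × 44300 / (4 × 0.8556 × 0.83) = 327.5 kPa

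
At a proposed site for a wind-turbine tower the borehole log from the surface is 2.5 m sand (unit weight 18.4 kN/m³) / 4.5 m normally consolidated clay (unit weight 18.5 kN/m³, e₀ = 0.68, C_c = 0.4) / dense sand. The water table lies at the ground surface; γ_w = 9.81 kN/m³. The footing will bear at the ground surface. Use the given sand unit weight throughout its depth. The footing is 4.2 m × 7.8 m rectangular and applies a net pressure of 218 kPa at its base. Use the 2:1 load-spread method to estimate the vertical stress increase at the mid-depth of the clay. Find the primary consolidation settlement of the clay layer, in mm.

Mid-depth of clay below the ground surface: z = 2.5 + 4.5/2 = 4.75 m.
Total vertical stress at mid-clay: σ_v = 18.4×2.5 + 18.5×2.25 = 87.625 kPa.
Pore pressure: u = 9.81×(4.75 − 0) = 46.598 kPa.
Initial effective stress: σ'_0 = σ_v − u = 87.625 − 46.598 = 41.027 kPa.
Stress increase at mid-clay by the 2:1 spreading method:
Δσ = qBL/((B+z)(L+z)) = 218×4.2×7.8/((4.2+4.75)(7.8+4.75)) = 63.582 kPa
Final effective stress: σ'_f = σ'_0 + Δσ = 41.027 + 63.582 = 104.61 kPa.
Normally consolidated clay, so the full stress increment lies on the virgin compression line:
S_c = C_c·H/(1+e₀)·log₁₀(σ'_f/σ'_0) = 0.4×4.5/(1+0.68)×log₁₀(104.61/41.027)
    = 1.0714 × 0.4065 = 0.4355 m

S_c ≈ 436 mm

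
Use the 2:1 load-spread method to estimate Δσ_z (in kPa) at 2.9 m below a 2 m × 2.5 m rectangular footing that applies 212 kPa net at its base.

Δσ_z ≈ 40.1 kPa

By the 2:1 method the load spreads at 1 horizontal : 2 vertical, so at depth z the loaded area has grown by z in each plan dimension:
Δσ = qBL/((B+z)(L+z)) = 212×2×2.5/((2+2.9)(2.5+2.9)) = 40.06 kPa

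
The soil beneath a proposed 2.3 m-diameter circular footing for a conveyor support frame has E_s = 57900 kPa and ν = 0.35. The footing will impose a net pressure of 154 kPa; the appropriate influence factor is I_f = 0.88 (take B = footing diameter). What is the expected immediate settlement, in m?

S_e ≈ 0.00472 m

Immediate (elastic) settlement: S_e = q·B·(1−ν²)/E_s · I_f.
S_e = 154 × 2.3 × (1 − 0.35²) / 57900 × 0.88
    = 154 × 2.3 × 0.8775 / 57900 × 0.88
    = 0.004724 m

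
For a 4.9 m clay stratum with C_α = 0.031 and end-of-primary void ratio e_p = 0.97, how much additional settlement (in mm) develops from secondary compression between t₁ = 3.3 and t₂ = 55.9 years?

S_s ≈ 94.8 mm

Secondary compression: S_s = C_α·H/(1+e_p)·log₁₀(t₂/t₁)
S_s = 0.031×4.9/(1+0.97)×log₁₀(55.9/3.3)
    = 0.07711 × 1.229 = 0.09476 m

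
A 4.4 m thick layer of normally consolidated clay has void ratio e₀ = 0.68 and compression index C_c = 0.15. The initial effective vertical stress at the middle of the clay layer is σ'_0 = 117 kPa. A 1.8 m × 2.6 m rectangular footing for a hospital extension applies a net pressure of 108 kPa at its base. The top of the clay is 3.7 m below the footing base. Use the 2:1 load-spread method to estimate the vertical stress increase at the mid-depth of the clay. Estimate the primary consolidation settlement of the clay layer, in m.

Mid-depth of clay below the footing base: z = 3.7 + 4.4/2 = 5.9 m.
Stress increase at mid-clay by the 2:1 spreading method:
Δσ = qBL/((B+z)(L+z)) = 108×1.8×2.6/((1.8+5.9)(2.6+5.9)) = 7.7225 kPa
Final effective stress: σ'_f = σ'_0 + Δσ = 117 + 7.7225 = 124.72 kPa.
Normally consolidated clay, so the full stress increment lies on the virgin compression line:
S_c = C_c·H/(1+e₀)·log₁₀(σ'_f/σ'_0) = 0.15×4.4/(1+0.68)×log₁₀(124.72/117)
    = 0.39286 × 0.02775 = 0.0109 m

S_c ≈ 0.0109 m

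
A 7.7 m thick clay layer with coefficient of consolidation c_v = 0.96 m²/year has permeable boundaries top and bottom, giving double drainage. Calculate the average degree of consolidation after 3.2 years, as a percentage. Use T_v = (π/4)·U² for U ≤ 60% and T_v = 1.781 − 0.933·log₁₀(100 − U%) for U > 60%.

Drainage path length: H_d = H/2 = 3.85 m (double drainage).
T_v = c_v·t/H_d² = 0.96×3.2/3.85² = 0.20725.
T_v = 0.20725 corresponds to the U ≤ 60% branch:
U = √(4T_v/π) = 0.5137

U ≈ 51.4 %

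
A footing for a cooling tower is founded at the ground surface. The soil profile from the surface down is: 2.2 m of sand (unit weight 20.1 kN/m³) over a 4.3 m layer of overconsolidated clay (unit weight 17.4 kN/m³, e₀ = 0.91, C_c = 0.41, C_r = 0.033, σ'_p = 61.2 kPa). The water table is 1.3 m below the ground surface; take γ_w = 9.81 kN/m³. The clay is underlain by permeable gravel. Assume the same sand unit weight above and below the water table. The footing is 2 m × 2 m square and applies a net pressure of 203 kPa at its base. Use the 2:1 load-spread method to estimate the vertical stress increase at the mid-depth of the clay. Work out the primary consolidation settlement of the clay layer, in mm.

Mid-depth of clay below the ground surface: z = 2.2 + 4.3/2 = 4.35 m.
Total vertical stress at mid-clay: σ_v = 20.1×2.2 + 17.4×2.15 = 81.63 kPa.
Pore pressure: u = 9.81×(4.35 − 1.3) = 29.921 kPa.
Initial effective stress: σ'_0 = σ_v − u = 81.63 − 29.921 = 51.709 kPa.
Stress increase at mid-clay by the 2:1 spreading method:
Δσ = qBL/((B+z)(L+z)) = 203×2×2/((2+4.35)(2+4.35)) = 20.138 kPa
Final effective stress: σ'_f = 51.709 + 20.138 = 71.847 kPa.
σ'_f = 71.847 > σ'_p = 61.2 kPa, so the stress path crosses the preconsolidation pressure — recompression up to σ'_p, then virgin compression beyond:
S_c = H/(1+e₀)·[C_r·log₁₀(σ'_p/σ'_0) + C_c·log₁₀(σ'_f/σ'_p)]
    = 4.3/1.91 × [0.033×log₁₀(61.2/51.709) + 0.41×log₁₀(71.847/61.2)]
    = 2.2513 × [0.0024151 + 0.028559] = 0.06973 m

S_c ≈ 69.7 mm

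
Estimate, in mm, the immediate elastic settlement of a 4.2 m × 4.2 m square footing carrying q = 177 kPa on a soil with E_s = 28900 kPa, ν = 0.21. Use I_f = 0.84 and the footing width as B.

S_e ≈ 20.7 mm

Immediate (elastic) settlement: S_e = q·B·(1−ν²)/E_s · I_f.
S_e = 177 × 4.2 × (1 − 0.21²) / 28900 × 0.84
    = 177 × 4.2 × 0.9559 / 28900 × 0.84
    = 0.02065 m = 20.65 mm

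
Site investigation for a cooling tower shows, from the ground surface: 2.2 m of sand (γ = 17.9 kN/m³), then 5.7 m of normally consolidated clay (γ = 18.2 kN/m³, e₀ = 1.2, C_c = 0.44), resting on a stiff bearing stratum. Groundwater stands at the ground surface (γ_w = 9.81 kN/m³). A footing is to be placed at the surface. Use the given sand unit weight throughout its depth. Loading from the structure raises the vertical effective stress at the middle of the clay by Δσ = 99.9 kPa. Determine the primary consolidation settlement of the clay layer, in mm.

S_c ≈ 605 mm

Mid-depth of clay below the ground surface: z = 2.2 + 5.7/2 = 5.05 m.
Total vertical stress at mid-clay: σ_v = 17.9×2.2 + 18.2×2.85 = 91.25 kPa.
Pore pressure: u = 9.81×(5.05 − 0) = 49.541 kPa.
Initial effective stress: σ'_0 = σ_v − u = 91.25 − 49.541 = 41.709 kPa.
Final effective stress: σ'_f = σ'_0 + Δσ = 41.709 + 99.9 = 141.61 kPa.
Normally consolidated clay, so the full stress increment lies on the virgin compression line:
S_c = C_c·H/(1+e₀)·log₁₀(σ'_f/σ'_0) = 0.44×5.7/(1+1.2)×log₁₀(141.61/41.709)
    = 1.14 × 0.53086 = 0.6052 m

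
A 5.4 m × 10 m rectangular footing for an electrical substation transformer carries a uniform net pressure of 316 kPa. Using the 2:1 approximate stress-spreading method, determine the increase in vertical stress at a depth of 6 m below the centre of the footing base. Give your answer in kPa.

By the 2:1 method the load spreads at 1 horizontal : 2 vertical, so at depth z the loaded area has grown by z in each plan dimension:
Δσ = qBL/((B+z)(L+z)) = 316×5.4×10/((5.4+6)(10+6)) = 93.553 kPa

Δσ_z ≈ 93.6 kPa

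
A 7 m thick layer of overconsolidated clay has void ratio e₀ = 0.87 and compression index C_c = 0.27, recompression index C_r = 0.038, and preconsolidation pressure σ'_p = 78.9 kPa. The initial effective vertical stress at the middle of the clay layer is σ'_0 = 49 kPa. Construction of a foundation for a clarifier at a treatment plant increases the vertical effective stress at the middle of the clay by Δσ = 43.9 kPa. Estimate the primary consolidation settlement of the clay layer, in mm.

Final effective stress: σ'_f = 49 + 43.9 = 92.9 kPa.
σ'_f = 92.9 > σ'_p = 78.9 kPa, so the stress path crosses the preconsolidation pressure — recompression up to σ'_p, then virgin compression beyond:
S_c = H/(1+e₀)·[C_r·log₁₀(σ'_p/σ'_0) + C_c·log₁₀(σ'_f/σ'_p)]
    = 7/1.87 × [0.038×log₁₀(78.9/49) + 0.27×log₁₀(92.9/78.9)]
    = 3.7433 × [0.0078615 + 0.019153] = 0.1011 m

S_c ≈ 101 mm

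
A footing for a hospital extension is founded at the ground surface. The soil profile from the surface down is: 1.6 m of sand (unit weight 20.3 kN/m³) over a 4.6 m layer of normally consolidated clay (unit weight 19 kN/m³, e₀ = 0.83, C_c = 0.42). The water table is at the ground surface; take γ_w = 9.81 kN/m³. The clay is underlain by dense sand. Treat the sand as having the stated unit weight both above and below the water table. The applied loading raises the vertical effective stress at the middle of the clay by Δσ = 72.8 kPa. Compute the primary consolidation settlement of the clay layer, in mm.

Mid-depth of clay below the ground surface: z = 1.6 + 4.6/2 = 3.9 m.
Total vertical stress at mid-clay: σ_v = 20.3×1.6 + 19×2.3 = 76.18 kPa.
Pore pressure: u = 9.81×(3.9 − 0) = 38.259 kPa.
Initial effective stress: σ'_0 = σ_v − u = 76.18 − 38.259 = 37.921 kPa.
Final effective stress: σ'_f = σ'_0 + Δσ = 37.921 + 72.8 = 110.72 kPa.
Normally consolidated clay, so the full stress increment lies on the virgin compression line:
S_c = C_c·H/(1+e₀)·log₁₀(σ'_f/σ'_0) = 0.42×4.6/(1+0.83)×log₁₀(110.72/37.921)
    = 1.0557 × 0.46535 = 0.4913 m

S_c ≈ 491 mm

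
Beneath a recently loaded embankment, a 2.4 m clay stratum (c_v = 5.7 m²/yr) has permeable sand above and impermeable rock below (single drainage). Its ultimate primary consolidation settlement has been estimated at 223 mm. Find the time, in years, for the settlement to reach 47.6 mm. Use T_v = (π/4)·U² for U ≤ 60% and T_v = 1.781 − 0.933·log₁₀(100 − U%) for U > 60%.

t ≈ 0.0362 years

Drainage path length: H_d = H = 2.4 m (single drainage).
U = S(t)/S_ult = 47.6/223 = 0.2135.
U ≤ 60%: T_v = (π/4)·U² = (π/4)×0.21345² = 0.035784.
t = T_v·H_d²/c_v = 0.035784×2.4²/5.7 = 0.03616 years.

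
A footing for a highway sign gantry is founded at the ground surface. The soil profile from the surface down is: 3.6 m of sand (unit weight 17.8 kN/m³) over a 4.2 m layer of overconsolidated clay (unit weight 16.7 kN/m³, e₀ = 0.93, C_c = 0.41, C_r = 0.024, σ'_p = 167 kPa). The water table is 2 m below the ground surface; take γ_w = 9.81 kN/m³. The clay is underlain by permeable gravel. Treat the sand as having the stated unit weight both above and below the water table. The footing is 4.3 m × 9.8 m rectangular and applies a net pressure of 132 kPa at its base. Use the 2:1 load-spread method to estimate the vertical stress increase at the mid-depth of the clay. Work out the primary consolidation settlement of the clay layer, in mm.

S_c ≈ 10.2 mm

Mid-depth of clay below the ground surface: z = 3.6 + 4.2/2 = 5.7 m.
Total vertical stress at mid-clay: σ_v = 17.8×3.6 + 16.7×2.1 = 99.15 kPa.
Pore pressure: u = 9.81×(5.7 − 2) = 36.297 kPa.
Initial effective stress: σ'_0 = σ_v − u = 99.15 − 36.297 = 62.853 kPa.
Stress increase at mid-clay by the 2:1 spreading method:
Δσ = qBL/((B+z)(L+z)) = 132×4.3×9.8/((4.3+5.7)(9.8+5.7)) = 35.887 kPa
Final effective stress: σ'_f = 62.853 + 35.887 = 98.74 kPa.
σ'_f = 98.74 ≤ σ'_p = 167 kPa, so the clay remains overconsolidated and only the recompression index applies:
S_c = C_r·H/(1+e₀)·log₁₀(σ'_f/σ'_0) = 0.024×4.2/1.93×log₁₀(98.74/62.853)
    = 0.052229 × 0.19617 = 0.01025 m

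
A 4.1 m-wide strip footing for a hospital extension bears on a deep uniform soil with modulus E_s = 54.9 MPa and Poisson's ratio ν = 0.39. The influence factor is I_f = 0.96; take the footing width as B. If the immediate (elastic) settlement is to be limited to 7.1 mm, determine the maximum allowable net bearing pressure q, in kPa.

q ≈ 117 kPa

E_s = 54.9 MPa = 54900 kPa.
S_e = q·B·(1−ν²)/E_s · I_f  ⇒  q = S_e·E_s / (B·(1−ν²)·I_f).
q = 0.0071 × 54900 / (4.1 × 0.8479 × 0.96) = 116.8 kPa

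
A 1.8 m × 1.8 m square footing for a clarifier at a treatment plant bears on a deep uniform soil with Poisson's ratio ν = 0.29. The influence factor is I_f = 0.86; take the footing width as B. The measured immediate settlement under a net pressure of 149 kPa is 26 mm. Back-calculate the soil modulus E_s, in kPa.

E_s ≈ 8130 kPa

S_e = q·B·(1−ν²)/E_s · I_f  ⇒  E_s = q·B·(1−ν²)·I_f / S_e.
E_s = 149 × 1.8 × 0.9159 × 0.86 / 0.026 = 8125 kPa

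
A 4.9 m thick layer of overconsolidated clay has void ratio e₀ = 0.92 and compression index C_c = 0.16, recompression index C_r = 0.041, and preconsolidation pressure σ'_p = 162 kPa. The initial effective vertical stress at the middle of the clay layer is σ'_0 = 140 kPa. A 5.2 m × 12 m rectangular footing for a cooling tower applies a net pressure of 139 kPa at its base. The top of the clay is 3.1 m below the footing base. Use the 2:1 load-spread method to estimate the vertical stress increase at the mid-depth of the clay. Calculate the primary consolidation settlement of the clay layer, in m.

Mid-depth of clay below the footing base: z = 3.1 + 4.9/2 = 5.55 m.
Stress increase at mid-clay by the 2:1 spreading method:
Δσ = qBL/((B+z)(L+z)) = 139×5.2×12/((5.2+5.55)(12+5.55)) = 45.974 kPa
Final effective stress: σ'_f = 140 + 45.974 = 185.97 kPa.
σ'_f = 185.97 > σ'_p = 162 kPa, so the stress path crosses the preconsolidation pressure — recompression up to σ'_p, then virgin compression beyond:
S_c = H/(1+e₀)·[C_r·log₁₀(σ'_p/σ'_0) + C_c·log₁₀(σ'_f/σ'_p)]
    = 4.9/1.92 × [0.041×log₁₀(162/140) + 0.16×log₁₀(185.97/162)]
    = 2.5521 × [0.0025989 + 0.0095885] = 0.0311 m

S_c ≈ 0.0311 m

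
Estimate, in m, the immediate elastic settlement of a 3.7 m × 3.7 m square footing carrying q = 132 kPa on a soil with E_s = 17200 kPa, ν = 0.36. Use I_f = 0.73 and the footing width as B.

Immediate (elastic) settlement: S_e = q·B·(1−ν²)/E_s · I_f.
S_e = 132 × 3.7 × (1 − 0.36²) / 17200 × 0.73
    = 132 × 3.7 × 0.8704 / 17200 × 0.73
    = 0.01804 m

S_e ≈ 0.018 m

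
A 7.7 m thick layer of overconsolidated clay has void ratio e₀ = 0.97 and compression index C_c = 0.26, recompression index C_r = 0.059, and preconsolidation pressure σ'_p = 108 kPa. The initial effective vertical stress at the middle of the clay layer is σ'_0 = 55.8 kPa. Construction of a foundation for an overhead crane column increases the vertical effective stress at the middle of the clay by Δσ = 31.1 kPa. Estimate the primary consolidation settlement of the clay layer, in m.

Final effective stress: σ'_f = 55.8 + 31.1 = 86.9 kPa.
σ'_f = 86.9 ≤ σ'_p = 108 kPa, so the clay remains overconsolidated and only the recompression index applies:
S_c = C_r·H/(1+e₀)·log₁₀(σ'_f/σ'_0) = 0.059×7.7/1.97×log₁₀(86.9/55.8)
    = 0.23061 × 0.19239 = 0.04437 m

S_c ≈ 0.0444 m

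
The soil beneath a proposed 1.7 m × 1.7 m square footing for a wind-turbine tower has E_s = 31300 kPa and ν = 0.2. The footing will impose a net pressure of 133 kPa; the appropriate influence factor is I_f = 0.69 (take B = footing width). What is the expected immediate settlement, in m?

Immediate (elastic) settlement: S_e = q·B·(1−ν²)/E_s · I_f.
S_e = 133 × 1.7 × (1 − 0.2²) / 31300 × 0.69
    = 133 × 1.7 × 0.96 / 31300 × 0.69
    = 0.004785 m

S_e ≈ 0.00478 m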